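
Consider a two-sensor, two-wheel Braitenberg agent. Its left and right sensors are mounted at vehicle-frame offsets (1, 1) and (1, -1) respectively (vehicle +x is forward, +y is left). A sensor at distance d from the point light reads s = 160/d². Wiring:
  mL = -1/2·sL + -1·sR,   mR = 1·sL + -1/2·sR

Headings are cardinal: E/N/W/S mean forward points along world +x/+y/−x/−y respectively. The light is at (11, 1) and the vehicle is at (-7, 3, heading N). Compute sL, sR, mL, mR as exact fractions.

16/37 80/149 -4152/5513 904/5513

left sensor world pos  = (-8, 4); dL² = 370
right sensor world pos = (-6, 4); dR² = 298
sL = 160/370 = 16/37
sR = 160/298 = 80/149
mL = -1/2·sL + -1·sR = -4152/5513
mR = 1·sL + -1/2·sR = 904/5513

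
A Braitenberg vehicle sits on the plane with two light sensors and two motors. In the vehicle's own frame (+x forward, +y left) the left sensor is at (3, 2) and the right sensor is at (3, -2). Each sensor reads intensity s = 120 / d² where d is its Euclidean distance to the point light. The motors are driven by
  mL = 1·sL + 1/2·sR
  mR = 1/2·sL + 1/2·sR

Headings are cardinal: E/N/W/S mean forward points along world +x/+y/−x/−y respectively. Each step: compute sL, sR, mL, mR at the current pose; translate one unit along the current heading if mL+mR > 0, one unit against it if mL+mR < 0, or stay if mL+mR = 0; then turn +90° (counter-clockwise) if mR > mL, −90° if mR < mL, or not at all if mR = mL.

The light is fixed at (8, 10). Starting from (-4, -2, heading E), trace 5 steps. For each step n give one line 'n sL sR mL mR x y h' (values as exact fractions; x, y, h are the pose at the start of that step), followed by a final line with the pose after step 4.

n=0: pose=(-4,-2,E); sL=120/181, sR=120/277; mL=44100/50137, mR=27480/50137; mL+mR=71580/50137 → advance +1; mR−mL=-60/181 → turn -1·90°
n=1: pose=(-3,-2,S); sL=20/51, sR=60/197; mL=5470/10047, mR=3500/10047; mL+mR=2990/3349 → advance +1; mR−mL=-10/51 → turn -1·90°
n=2: pose=(-3,-3,W); sL=120/421, sR=120/317; mL=63300/133457, mR=44280/133457; mL+mR=107580/133457 → advance +1; mR−mL=-60/421 → turn -1·90°
n=3: pose=(-4,-3,N); sL=15/37, sR=3/5; mL=261/370, mR=93/185; mL+mR=447/370 → advance +1; mR−mL=-15/74 → turn -1·90°
n=4: pose=(-4,-2,E); sL=120/181, sR=120/277; mL=44100/50137, mR=27480/50137; mL+mR=71580/50137 → advance +1; mR−mL=-60/181 → turn -1·90°

0 120/181 120/277 44100/50137 27480/50137 -4 -2 E
1 20/51 60/197 5470/10047 3500/10047 -3 -2 S
2 120/421 120/317 63300/133457 44280/133457 -3 -3 W
3 15/37 3/5 261/370 93/185 -4 -3 N
4 120/181 120/277 44100/50137 27480/50137 -4 -2 E
final -3 -2 S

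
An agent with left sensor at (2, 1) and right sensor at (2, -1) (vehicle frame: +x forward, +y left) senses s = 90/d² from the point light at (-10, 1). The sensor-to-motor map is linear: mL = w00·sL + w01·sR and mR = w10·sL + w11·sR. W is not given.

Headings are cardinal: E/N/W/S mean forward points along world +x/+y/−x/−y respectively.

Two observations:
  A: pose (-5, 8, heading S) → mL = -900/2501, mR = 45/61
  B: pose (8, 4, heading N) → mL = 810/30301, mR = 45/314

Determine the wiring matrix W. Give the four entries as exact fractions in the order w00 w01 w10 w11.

1/2 -1/2 1/2 0

obs A: pose=(-5,8,S) → sL=90/61, sR=90/41, mL=-900/2501, mR=45/61
obs B: pose=(8,4,N) → sL=45/157, sR=45/193, mL=810/30301, mR=45/314
sensor matrix S = [[90/61, 90/41], [45/157, 45/193]]; det S = -21610800/75782801
solve [mL_A; mL_B] = S·[w00; w01] and [mR_A; mR_B] = S·[w10; w11]:
  w00 = 1/2, w01 = -1/2, w10 = 1/2, w11 = 0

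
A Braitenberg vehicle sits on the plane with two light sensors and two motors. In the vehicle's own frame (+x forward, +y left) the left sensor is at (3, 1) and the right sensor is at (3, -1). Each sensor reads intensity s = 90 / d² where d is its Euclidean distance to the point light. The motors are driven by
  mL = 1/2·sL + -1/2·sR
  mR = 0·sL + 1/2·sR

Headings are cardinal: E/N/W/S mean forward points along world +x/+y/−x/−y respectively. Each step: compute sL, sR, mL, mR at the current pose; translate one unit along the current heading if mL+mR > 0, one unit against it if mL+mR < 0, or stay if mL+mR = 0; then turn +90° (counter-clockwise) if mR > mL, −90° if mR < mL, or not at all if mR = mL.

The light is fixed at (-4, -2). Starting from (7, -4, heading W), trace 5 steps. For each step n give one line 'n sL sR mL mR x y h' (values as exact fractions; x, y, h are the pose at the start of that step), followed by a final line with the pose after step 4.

n=0: pose=(7,-4,W); sL=90/73, sR=18/13; mL=-72/949, mR=9/13; mL+mR=45/73 → advance +1; mR−mL=729/949 → turn +1·90°
n=1: pose=(6,-4,S); sL=45/73, sR=45/53; mL=-450/3869, mR=45/106; mL+mR=45/146 → advance +1; mR−mL=4185/7738 → turn +1·90°
n=2: pose=(6,-5,E); sL=90/173, sR=18/37; mL=108/6401, mR=9/37; mL+mR=45/173 → advance +1; mR−mL=1449/6401 → turn +1·90°
n=3: pose=(7,-5,N); sL=9/10, sR=5/8; mL=11/80, mR=5/16; mL+mR=9/20 → advance +1; mR−mL=7/40 → turn +1·90°
n=4: pose=(7,-4,W); sL=90/73, sR=18/13; mL=-72/949, mR=9/13; mL+mR=45/73 → advance +1; mR−mL=729/949 → turn +1·90°

0 90/73 18/13 -72/949 9/13 7 -4 W
1 45/73 45/53 -450/3869 45/106 6 -4 S
2 90/173 18/37 108/6401 9/37 6 -5 E
3 9/10 5/8 11/80 5/16 7 -5 N
4 90/73 18/13 -72/949 9/13 7 -4 W
final 6 -4 S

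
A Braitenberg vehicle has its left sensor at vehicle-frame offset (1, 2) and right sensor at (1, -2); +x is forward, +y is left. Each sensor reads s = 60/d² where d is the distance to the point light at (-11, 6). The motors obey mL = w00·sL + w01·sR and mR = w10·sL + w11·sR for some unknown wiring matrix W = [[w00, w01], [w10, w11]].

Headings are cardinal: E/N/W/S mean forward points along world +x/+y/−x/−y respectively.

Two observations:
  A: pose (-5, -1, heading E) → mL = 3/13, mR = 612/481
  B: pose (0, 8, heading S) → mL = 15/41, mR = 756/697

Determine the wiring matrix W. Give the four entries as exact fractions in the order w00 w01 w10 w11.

0 1/2 1 1

obs A: pose=(-5,-1,E) → sL=30/37, sR=6/13, mL=3/13, mR=612/481
obs B: pose=(0,8,S) → sL=6/17, sR=30/41, mL=15/41, mR=756/697
sensor matrix S = [[30/37, 6/13], [6/17, 30/41]]; det S = 144288/335257
solve [mL_A; mL_B] = S·[w00; w01] and [mR_A; mR_B] = S·[w10; w11]:
  w00 = 0, w01 = 1/2, w10 = 1, w11 = 1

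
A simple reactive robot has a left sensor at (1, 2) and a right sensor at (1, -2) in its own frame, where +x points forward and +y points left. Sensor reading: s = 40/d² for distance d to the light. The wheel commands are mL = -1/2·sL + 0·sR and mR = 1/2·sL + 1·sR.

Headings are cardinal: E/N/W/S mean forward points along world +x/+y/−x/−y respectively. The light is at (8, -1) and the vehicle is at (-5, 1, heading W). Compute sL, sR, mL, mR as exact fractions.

10/49 10/53 -5/49 755/2597

left sensor world pos  = (-6, -1); dL² = 196
right sensor world pos = (-6, 3); dR² = 212
sL = 40/196 = 10/49
sR = 40/212 = 10/53
mL = -1/2·sL + 0·sR = -5/49
mR = 1/2·sL + 1·sR = 755/2597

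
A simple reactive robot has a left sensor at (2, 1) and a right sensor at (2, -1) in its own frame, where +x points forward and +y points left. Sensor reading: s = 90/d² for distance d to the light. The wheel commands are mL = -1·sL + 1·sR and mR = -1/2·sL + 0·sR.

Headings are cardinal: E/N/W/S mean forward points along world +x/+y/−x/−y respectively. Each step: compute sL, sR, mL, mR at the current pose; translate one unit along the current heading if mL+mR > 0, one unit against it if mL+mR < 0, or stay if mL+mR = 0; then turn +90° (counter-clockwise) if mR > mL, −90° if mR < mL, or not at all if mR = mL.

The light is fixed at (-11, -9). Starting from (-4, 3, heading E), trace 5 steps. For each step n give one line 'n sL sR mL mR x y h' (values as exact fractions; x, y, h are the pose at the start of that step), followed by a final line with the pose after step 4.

0 9/25 45/101 216/2525 -9/50 -4 3 E
1 90/149 18/25 432/3725 -45/149 -5 3 S
2 9/16 45/106 -117/848 -9/32 -5 4 W
3 10/29 90/289 -280/8381 -5/29 -4 4 N
4 9/25 45/101 216/2525 -9/50 -4 3 E
final -5 3 S

n=0: pose=(-4,3,E); sL=9/25, sR=45/101; mL=216/2525, mR=-9/50; mL+mR=-477/5050 → advance -1; mR−mL=-1341/5050 → turn -1·90°
n=1: pose=(-5,3,S); sL=90/149, sR=18/25; mL=432/3725, mR=-45/149; mL+mR=-693/3725 → advance -1; mR−mL=-1557/3725 → turn -1·90°
n=2: pose=(-5,4,W); sL=9/16, sR=45/106; mL=-117/848, mR=-9/32; mL+mR=-711/1696 → advance -1; mR−mL=-243/1696 → turn -1·90°
n=3: pose=(-4,4,N); sL=10/29, sR=90/289; mL=-280/8381, mR=-5/29; mL+mR=-1725/8381 → advance -1; mR−mL=-1165/8381 → turn -1·90°
n=4: pose=(-4,3,E); sL=9/25, sR=45/101; mL=216/2525, mR=-9/50; mL+mR=-477/5050 → advance -1; mR−mL=-1341/5050 → turn -1·90°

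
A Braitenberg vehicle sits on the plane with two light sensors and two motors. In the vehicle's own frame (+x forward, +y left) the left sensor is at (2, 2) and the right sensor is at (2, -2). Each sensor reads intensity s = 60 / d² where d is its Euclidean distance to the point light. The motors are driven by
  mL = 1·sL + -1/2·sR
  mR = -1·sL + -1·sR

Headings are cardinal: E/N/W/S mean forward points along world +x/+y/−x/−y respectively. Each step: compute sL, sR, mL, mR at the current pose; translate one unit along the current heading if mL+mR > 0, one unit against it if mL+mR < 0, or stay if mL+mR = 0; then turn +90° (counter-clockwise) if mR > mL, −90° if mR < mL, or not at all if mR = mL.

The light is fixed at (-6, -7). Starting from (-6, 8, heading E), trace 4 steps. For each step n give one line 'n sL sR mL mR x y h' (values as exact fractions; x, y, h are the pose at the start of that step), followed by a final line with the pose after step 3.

n=0: pose=(-6,8,E); sL=60/293, sR=60/173; mL=1590/50689, mR=-27960/50689; mL+mR=-90/173 → advance -1; mR−mL=-29550/50689 → turn -1·90°
n=1: pose=(-7,8,S); sL=6/17, sR=30/89; mL=279/1513, mR=-1044/1513; mL+mR=-45/89 → advance -1; mR−mL=-1323/1513 → turn -1·90°
n=2: pose=(-7,9,W); sL=12/41, sR=20/111; mL=922/4551, mR=-2152/4551; mL+mR=-10/37 → advance -1; mR−mL=-3074/4551 → turn -1·90°
n=3: pose=(-6,9,N); sL=15/82, sR=15/82; mL=15/164, mR=-15/41; mL+mR=-45/164 → advance -1; mR−mL=-75/164 → turn -1·90°

0 60/293 60/173 1590/50689 -27960/50689 -6 8 E
1 6/17 30/89 279/1513 -1044/1513 -7 8 S
2 12/41 20/111 922/4551 -2152/4551 -7 9 W
3 15/82 15/82 15/164 -15/41 -6 9 N
final -6 8 E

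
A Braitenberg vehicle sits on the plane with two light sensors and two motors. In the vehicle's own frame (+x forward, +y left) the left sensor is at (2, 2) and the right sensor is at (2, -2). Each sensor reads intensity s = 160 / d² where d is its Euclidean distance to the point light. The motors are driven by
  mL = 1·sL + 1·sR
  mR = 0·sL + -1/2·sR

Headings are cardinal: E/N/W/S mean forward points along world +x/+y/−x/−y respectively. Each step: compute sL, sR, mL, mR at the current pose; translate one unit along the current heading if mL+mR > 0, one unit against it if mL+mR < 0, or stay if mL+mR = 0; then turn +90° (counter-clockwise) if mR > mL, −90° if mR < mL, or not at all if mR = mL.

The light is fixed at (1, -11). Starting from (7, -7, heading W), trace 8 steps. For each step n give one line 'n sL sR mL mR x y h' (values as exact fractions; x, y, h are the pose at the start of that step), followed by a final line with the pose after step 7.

n=0: pose=(7,-7,W); sL=8, sR=40/13; mL=144/13, mR=-20/13; mL+mR=124/13 → advance +1; mR−mL=-164/13 → turn -1·90°
n=1: pose=(6,-7,N); sL=32/9, sR=32/17; mL=832/153, mR=-16/17; mL+mR=688/153 → advance +1; mR−mL=-976/153 → turn -1·90°
n=2: pose=(6,-6,E); sL=80/49, sR=80/29; mL=6240/1421, mR=-40/29; mL+mR=4280/1421 → advance +1; mR−mL=-8200/1421 → turn -1·90°
n=3: pose=(7,-6,S); sL=160/73, sR=32/5; mL=3136/365, mR=-16/5; mL+mR=1968/365 → advance +1; mR−mL=-4304/365 → turn -1·90°
n=4: pose=(7,-7,W); sL=8, sR=40/13; mL=144/13, mR=-20/13; mL+mR=124/13 → advance +1; mR−mL=-164/13 → turn -1·90°
n=5: pose=(6,-7,N); sL=32/9, sR=32/17; mL=832/153, mR=-16/17; mL+mR=688/153 → advance +1; mR−mL=-976/153 → turn -1·90°
n=6: pose=(6,-6,E); sL=80/49, sR=80/29; mL=6240/1421, mR=-40/29; mL+mR=4280/1421 → advance +1; mR−mL=-8200/1421 → turn -1·90°
n=7: pose=(7,-6,S); sL=160/73, sR=32/5; mL=3136/365, mR=-16/5; mL+mR=1968/365 → advance +1; mR−mL=-4304/365 → turn -1·90°

0 8 40/13 144/13 -20/13 7 -7 W
1 32/9 32/17 832/153 -16/17 6 -7 N
2 80/49 80/29 6240/1421 -40/29 6 -6 E
3 160/73 32/5 3136/365 -16/5 7 -6 S
4 8 40/13 144/13 -20/13 7 -7 W
5 32/9 32/17 832/153 -16/17 6 -7 N
6 80/49 80/29 6240/1421 -40/29 6 -6 E
7 160/73 32/5 3136/365 -16/5 7 -6 S
final 7 -7 W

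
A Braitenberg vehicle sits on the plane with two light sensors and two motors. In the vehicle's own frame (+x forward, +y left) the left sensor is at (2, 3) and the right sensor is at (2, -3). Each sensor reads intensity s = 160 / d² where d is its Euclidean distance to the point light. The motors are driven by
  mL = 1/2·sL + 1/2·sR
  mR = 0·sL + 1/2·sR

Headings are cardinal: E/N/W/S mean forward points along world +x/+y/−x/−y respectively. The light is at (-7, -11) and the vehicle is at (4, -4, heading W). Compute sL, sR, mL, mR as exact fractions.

left sensor world pos  = (2, -7); dL² = 97
right sensor world pos = (2, -1); dR² = 181
sL = 160/97 = 160/97
sR = 160/181 = 160/181
mL = 1/2·sL + 1/2·sR = 22240/17557
mR = 0·sL + 1/2·sR = 80/181

160/97 160/181 22240/17557 80/181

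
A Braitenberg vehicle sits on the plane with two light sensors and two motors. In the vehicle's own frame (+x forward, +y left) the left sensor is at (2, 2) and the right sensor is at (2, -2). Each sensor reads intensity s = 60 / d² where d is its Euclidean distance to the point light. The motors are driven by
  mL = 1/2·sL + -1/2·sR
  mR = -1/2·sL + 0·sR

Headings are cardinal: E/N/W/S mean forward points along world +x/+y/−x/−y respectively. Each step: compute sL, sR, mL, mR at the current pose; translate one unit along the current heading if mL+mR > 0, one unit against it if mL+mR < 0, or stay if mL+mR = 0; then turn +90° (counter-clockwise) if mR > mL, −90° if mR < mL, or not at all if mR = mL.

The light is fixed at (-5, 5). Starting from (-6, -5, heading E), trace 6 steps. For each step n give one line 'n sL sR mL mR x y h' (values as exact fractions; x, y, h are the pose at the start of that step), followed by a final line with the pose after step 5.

n=0: pose=(-6,-5,E); sL=12/13, sR=12/29; mL=96/377, mR=-6/13; mL+mR=-6/29 → advance -1; mR−mL=-270/377 → turn -1·90°
n=1: pose=(-7,-5,S); sL=5/12, sR=3/8; mL=1/48, mR=-5/24; mL+mR=-3/16 → advance -1; mR−mL=-11/48 → turn -1·90°
n=2: pose=(-7,-4,W); sL=60/137, sR=12/13; mL=-432/1781, mR=-30/137; mL+mR=-6/13 → advance -1; mR−mL=42/1781 → turn +1·90°
n=3: pose=(-6,-4,S); sL=30/61, sR=6/13; mL=12/793, mR=-15/61; mL+mR=-3/13 → advance -1; mR−mL=-207/793 → turn -1·90°
n=4: pose=(-6,-3,W); sL=60/109, sR=4/3; mL=-128/327, mR=-30/109; mL+mR=-2/3 → advance -1; mR−mL=38/327 → turn +1·90°
n=5: pose=(-5,-3,S); sL=15/26, sR=15/26; mL=0, mR=-15/52; mL+mR=-15/52 → advance -1; mR−mL=-15/52 → turn -1·90°

0 12/13 12/29 96/377 -6/13 -6 -5 E
1 5/12 3/8 1/48 -5/24 -7 -5 S
2 60/137 12/13 -432/1781 -30/137 -7 -4 W
3 30/61 6/13 12/793 -15/61 -6 -4 S
4 60/109 4/3 -128/327 -30/109 -6 -3 W
5 15/26 15/26 0 -15/52 -5 -3 S
final -5 -2 W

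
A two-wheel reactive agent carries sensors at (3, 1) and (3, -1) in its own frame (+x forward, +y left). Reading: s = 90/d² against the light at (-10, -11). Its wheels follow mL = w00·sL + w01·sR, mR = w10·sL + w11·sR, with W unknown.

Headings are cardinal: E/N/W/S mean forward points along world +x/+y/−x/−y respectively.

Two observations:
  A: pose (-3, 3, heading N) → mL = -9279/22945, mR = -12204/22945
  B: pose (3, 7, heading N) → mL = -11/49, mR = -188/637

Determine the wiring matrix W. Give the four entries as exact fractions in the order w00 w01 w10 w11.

obs A: pose=(-3,3,N) → sL=18/65, sR=90/353, mL=-9279/22945, mR=-12204/22945
obs B: pose=(3,7,N) → sL=2/13, sR=90/637, mL=-11/49, mR=-188/637
sensor matrix S = [[18/65, 90/353], [2/13, 90/637]]; det S = -288/2923193
solve [mL_A; mL_B] = S·[w00; w01] and [mR_A; mR_B] = S·[w10; w11]:
  w00 = -1, w01 = -1/2, w10 = -1, w11 = -1

-1 -1/2 -1 -1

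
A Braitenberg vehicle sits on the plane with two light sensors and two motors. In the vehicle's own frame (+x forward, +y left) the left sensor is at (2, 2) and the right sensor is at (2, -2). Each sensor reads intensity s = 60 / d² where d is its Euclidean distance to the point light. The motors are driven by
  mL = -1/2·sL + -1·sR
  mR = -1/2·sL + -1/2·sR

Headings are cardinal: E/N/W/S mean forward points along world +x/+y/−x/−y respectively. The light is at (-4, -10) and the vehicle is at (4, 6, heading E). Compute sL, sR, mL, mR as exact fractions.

left sensor world pos  = (6, 8); dL² = 424
right sensor world pos = (6, 4); dR² = 296
sL = 60/424 = 15/106
sR = 60/296 = 15/74
mL = -1/2·sL + -1·sR = -2145/7844
mR = -1/2·sL + -1/2·sR = -675/3922

15/106 15/74 -2145/7844 -675/3922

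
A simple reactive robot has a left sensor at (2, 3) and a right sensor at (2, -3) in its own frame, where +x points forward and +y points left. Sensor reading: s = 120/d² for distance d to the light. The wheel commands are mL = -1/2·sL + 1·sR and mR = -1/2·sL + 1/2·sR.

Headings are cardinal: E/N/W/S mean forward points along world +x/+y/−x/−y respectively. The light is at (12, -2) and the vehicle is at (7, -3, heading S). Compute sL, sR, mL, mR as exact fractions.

left sensor world pos  = (10, -5); dL² = 13
right sensor world pos = (4, -5); dR² = 73
sL = 120/13 = 120/13
sR = 120/73 = 120/73
mL = -1/2·sL + 1·sR = -2820/949
mR = -1/2·sL + 1/2·sR = -3600/949

120/13 120/73 -2820/949 -3600/949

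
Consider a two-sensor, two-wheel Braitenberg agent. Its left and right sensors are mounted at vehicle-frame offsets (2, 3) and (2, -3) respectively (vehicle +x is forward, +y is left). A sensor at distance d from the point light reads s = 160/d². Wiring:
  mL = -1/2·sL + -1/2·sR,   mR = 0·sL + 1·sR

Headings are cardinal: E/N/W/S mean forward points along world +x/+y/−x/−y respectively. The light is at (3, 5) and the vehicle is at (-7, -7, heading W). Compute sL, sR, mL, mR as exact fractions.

left sensor world pos  = (-9, -10); dL² = 369
right sensor world pos = (-9, -4); dR² = 225
sL = 160/369 = 160/369
sR = 160/225 = 32/45
mL = -1/2·sL + -1/2·sR = -352/615
mR = 0·sL + 1·sR = 32/45

160/369 32/45 -352/615 32/45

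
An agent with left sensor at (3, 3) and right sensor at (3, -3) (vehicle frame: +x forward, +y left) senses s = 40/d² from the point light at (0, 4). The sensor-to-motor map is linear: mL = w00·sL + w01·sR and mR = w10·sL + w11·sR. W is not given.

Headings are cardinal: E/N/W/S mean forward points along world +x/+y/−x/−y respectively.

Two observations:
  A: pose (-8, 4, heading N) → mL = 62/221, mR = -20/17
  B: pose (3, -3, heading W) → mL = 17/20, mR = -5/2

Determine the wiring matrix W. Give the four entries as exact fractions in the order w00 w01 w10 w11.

obs A: pose=(-8,4,N) → sL=4/13, sR=20/17, mL=62/221, mR=-20/17
obs B: pose=(3,-3,W) → sL=2/5, sR=5/2, mL=17/20, mR=-5/2
sensor matrix S = [[4/13, 20/17], [2/5, 5/2]]; det S = 66/221
solve [mL_A; mL_B] = S·[w00; w01] and [mR_A; mR_B] = S·[w10; w11]:
  w00 = -1, w01 = 1/2, w10 = 0, w11 = -1

-1 1/2 0 -1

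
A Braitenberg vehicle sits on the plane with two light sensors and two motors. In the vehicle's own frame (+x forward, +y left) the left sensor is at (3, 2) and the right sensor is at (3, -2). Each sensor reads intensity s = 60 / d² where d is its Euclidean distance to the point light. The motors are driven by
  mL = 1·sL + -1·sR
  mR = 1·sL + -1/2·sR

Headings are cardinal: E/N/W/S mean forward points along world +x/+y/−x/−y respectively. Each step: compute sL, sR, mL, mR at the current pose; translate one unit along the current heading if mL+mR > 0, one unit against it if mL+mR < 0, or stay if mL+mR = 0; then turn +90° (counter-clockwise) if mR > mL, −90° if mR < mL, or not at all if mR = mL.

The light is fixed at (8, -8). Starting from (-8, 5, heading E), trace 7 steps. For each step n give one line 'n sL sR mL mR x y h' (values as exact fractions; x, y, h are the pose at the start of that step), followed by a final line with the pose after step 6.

0 30/197 6/29 -312/5713 279/5713 -8 5 E
1 60/617 60/481 -8160/296777 10350/296777 -9 5 N
2 15/136 15/164 105/5576 45/697 -9 6 W
3 60/377 60/521 8640/196417 19950/196417 -10 6 S
4 2/15 30/173 -104/2595 121/2595 -10 5 E
5 60/617 60/481 -8160/296777 10350/296777 -9 5 N
6 15/136 15/164 105/5576 45/697 -9 6 W
final -10 6 S

n=0: pose=(-8,5,E); sL=30/197, sR=6/29; mL=-312/5713, mR=279/5713; mL+mR=-33/5713 → advance -1; mR−mL=3/29 → turn +1·90°
n=1: pose=(-9,5,N); sL=60/617, sR=60/481; mL=-8160/296777, mR=10350/296777; mL+mR=2190/296777 → advance +1; mR−mL=30/481 → turn +1·90°
n=2: pose=(-9,6,W); sL=15/136, sR=15/164; mL=105/5576, mR=45/697; mL+mR=465/5576 → advance +1; mR−mL=15/328 → turn +1·90°
n=3: pose=(-10,6,S); sL=60/377, sR=60/521; mL=8640/196417, mR=19950/196417; mL+mR=28590/196417 → advance +1; mR−mL=30/521 → turn +1·90°
n=4: pose=(-10,5,E); sL=2/15, sR=30/173; mL=-104/2595, mR=121/2595; mL+mR=17/2595 → advance +1; mR−mL=15/173 → turn +1·90°
n=5: pose=(-9,5,N); sL=60/617, sR=60/481; mL=-8160/296777, mR=10350/296777; mL+mR=2190/296777 → advance +1; mR−mL=30/481 → turn +1·90°
n=6: pose=(-9,6,W); sL=15/136, sR=15/164; mL=105/5576, mR=45/697; mL+mR=465/5576 → advance +1; mR−mL=15/328 → turn +1·90°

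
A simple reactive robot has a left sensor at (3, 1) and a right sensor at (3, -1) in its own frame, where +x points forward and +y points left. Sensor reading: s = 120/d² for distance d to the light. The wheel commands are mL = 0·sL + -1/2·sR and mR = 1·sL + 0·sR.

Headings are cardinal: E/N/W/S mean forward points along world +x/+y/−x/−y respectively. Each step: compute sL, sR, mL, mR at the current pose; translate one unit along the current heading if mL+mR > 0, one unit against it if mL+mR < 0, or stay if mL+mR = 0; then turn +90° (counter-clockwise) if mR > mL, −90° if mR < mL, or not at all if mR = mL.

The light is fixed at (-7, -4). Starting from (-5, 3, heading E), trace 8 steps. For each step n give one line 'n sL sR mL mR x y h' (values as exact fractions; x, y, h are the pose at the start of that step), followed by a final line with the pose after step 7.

n=0: pose=(-5,3,E); sL=120/89, sR=120/61; mL=-60/61, mR=120/89; mL+mR=1980/5429 → advance +1; mR−mL=12660/5429 → turn +1·90°
n=1: pose=(-4,3,N); sL=15/13, sR=30/29; mL=-15/29, mR=15/13; mL+mR=240/377 → advance +1; mR−mL=630/377 → turn +1·90°
n=2: pose=(-4,4,W); sL=120/49, sR=40/27; mL=-20/27, mR=120/49; mL+mR=2260/1323 → advance +1; mR−mL=4220/1323 → turn +1·90°
n=3: pose=(-5,4,S); sL=60/17, sR=60/13; mL=-30/13, mR=60/17; mL+mR=270/221 → advance +1; mR−mL=1290/221 → turn +1·90°
n=4: pose=(-5,3,E); sL=120/89, sR=120/61; mL=-60/61, mR=120/89; mL+mR=1980/5429 → advance +1; mR−mL=12660/5429 → turn +1·90°
n=5: pose=(-4,3,N); sL=15/13, sR=30/29; mL=-15/29, mR=15/13; mL+mR=240/377 → advance +1; mR−mL=630/377 → turn +1·90°
n=6: pose=(-4,4,W); sL=120/49, sR=40/27; mL=-20/27, mR=120/49; mL+mR=2260/1323 → advance +1; mR−mL=4220/1323 → turn +1·90°
n=7: pose=(-5,4,S); sL=60/17, sR=60/13; mL=-30/13, mR=60/17; mL+mR=270/221 → advance +1; mR−mL=1290/221 → turn +1·90°

0 120/89 120/61 -60/61 120/89 -5 3 E
1 15/13 30/29 -15/29 15/13 -4 3 N
2 120/49 40/27 -20/27 120/49 -4 4 W
3 60/17 60/13 -30/13 60/17 -5 4 S
4 120/89 120/61 -60/61 120/89 -5 3 E
5 15/13 30/29 -15/29 15/13 -4 3 N
6 120/49 40/27 -20/27 120/49 -4 4 W
7 60/17 60/13 -30/13 60/17 -5 4 S
final -5 3 E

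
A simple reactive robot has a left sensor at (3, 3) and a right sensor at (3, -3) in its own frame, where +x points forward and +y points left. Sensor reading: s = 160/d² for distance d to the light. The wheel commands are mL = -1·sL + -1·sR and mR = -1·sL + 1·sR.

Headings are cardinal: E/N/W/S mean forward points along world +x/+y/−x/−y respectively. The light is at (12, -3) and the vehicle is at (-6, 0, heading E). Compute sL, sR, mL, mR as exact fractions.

160/261 32/45 -192/145 128/1305

left sensor world pos  = (-3, 3); dL² = 261
right sensor world pos = (-3, -3); dR² = 225
sL = 160/261 = 160/261
sR = 160/225 = 32/45
mL = -1·sL + -1·sR = -192/145
mR = -1·sL + 1·sR = 128/1305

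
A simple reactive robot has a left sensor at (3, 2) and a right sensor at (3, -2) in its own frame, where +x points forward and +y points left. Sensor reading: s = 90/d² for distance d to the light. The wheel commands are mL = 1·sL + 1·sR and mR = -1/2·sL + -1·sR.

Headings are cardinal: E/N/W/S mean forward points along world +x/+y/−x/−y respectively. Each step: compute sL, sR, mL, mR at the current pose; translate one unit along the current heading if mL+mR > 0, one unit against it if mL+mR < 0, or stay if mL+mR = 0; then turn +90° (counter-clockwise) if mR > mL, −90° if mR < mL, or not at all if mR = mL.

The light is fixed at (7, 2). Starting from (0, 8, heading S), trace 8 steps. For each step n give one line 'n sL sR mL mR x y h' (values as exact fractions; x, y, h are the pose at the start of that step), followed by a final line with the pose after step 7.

n=0: pose=(0,8,S); sL=45/17, sR=1; mL=62/17, mR=-79/34; mL+mR=45/34 → advance +1; mR−mL=-203/34 → turn -1·90°
n=1: pose=(0,7,W); sL=90/109, sR=90/149; mL=23220/16241, mR=-16515/16241; mL+mR=45/109 → advance +1; mR−mL=-39735/16241 → turn -1·90°
n=2: pose=(-1,7,N); sL=45/82, sR=9/10; mL=297/205, mR=-963/820; mL+mR=45/164 → advance +1; mR−mL=-2151/820 → turn -1·90°
n=3: pose=(-1,8,E); sL=90/89, sR=90/41; mL=11700/3649, mR=-9855/3649; mL+mR=45/89 → advance +1; mR−mL=-21555/3649 → turn -1·90°
n=4: pose=(0,8,S); sL=45/17, sR=1; mL=62/17, mR=-79/34; mL+mR=45/34 → advance +1; mR−mL=-203/34 → turn -1·90°
n=5: pose=(0,7,W); sL=90/109, sR=90/149; mL=23220/16241, mR=-16515/16241; mL+mR=45/109 → advance +1; mR−mL=-39735/16241 → turn -1·90°
n=6: pose=(-1,7,N); sL=45/82, sR=9/10; mL=297/205, mR=-963/820; mL+mR=45/164 → advance +1; mR−mL=-2151/820 → turn -1·90°
n=7: pose=(-1,8,E); sL=90/89, sR=90/41; mL=11700/3649, mR=-9855/3649; mL+mR=45/89 → advance +1; mR−mL=-21555/3649 → turn -1·90°

0 45/17 1 62/17 -79/34 0 8 S
1 90/109 90/149 23220/16241 -16515/16241 0 7 W
2 45/82 9/10 297/205 -963/820 -1 7 N
3 90/89 90/41 11700/3649 -9855/3649 -1 8 E
4 45/17 1 62/17 -79/34 0 8 S
5 90/109 90/149 23220/16241 -16515/16241 0 7 W
6 45/82 9/10 297/205 -963/820 -1 7 N
7 90/89 90/41 11700/3649 -9855/3649 -1 8 E
final 0 8 S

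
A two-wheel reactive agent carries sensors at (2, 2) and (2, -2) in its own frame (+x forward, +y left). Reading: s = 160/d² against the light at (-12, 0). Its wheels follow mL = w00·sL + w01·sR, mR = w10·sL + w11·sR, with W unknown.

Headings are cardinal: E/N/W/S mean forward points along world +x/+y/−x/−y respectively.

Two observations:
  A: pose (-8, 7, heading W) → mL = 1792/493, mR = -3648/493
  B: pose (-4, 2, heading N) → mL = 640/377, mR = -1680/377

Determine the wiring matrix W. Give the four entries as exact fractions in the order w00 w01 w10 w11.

obs A: pose=(-8,7,W) → sL=160/29, sR=32/17, mL=1792/493, mR=-3648/493
obs B: pose=(-4,2,N) → sL=40/13, sR=40/29, mL=640/377, mR=-1680/377
sensor matrix S = [[160/29, 32/17], [40/13, 40/29]]; det S = 337920/185861
solve [mL_A; mL_B] = S·[w00; w01] and [mR_A; mR_B] = S·[w10; w11]:
  w00 = 1, w01 = -1, w10 = -1, w11 = -1

1 -1 -1 -1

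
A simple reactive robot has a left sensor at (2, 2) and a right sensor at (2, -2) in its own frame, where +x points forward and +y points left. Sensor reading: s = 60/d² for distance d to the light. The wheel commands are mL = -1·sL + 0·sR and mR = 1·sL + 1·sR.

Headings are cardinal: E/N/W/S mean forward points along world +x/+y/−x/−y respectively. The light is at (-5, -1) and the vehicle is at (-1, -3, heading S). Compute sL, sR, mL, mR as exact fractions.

left sensor world pos  = (1, -5); dL² = 52
right sensor world pos = (-3, -5); dR² = 20
sL = 60/52 = 15/13
sR = 60/20 = 3
mL = -1·sL + 0·sR = -15/13
mR = 1·sL + 1·sR = 54/13

15/13 3 -15/13 54/13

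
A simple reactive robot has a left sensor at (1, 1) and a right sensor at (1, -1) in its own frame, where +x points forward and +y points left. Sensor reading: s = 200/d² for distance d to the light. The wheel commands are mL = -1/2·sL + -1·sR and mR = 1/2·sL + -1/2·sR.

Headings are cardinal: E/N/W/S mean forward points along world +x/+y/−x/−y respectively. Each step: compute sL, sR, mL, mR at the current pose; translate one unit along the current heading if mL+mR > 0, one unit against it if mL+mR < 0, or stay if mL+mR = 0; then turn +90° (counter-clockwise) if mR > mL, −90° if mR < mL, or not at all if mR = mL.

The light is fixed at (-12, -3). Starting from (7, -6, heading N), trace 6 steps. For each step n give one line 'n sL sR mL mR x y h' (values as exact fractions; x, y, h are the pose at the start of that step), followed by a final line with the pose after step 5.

0 25/41 50/101 -6625/8282 475/8282 7 -6 N
1 200/349 200/333 -103100/116217 -1600/116217 7 -7 W
2 100/233 100/193 -32950/44969 -2000/44969 8 -7 S
3 40/89 200/457 -26940/40673 240/40673 8 -6 E
4 25/41 50/101 -6625/8282 475/8282 7 -6 N
5 200/349 200/333 -103100/116217 -1600/116217 7 -7 W
final 8 -7 S

n=0: pose=(7,-6,N); sL=25/41, sR=50/101; mL=-6625/8282, mR=475/8282; mL+mR=-75/101 → advance -1; mR−mL=3550/4141 → turn +1·90°
n=1: pose=(7,-7,W); sL=200/349, sR=200/333; mL=-103100/116217, mR=-1600/116217; mL+mR=-100/111 → advance -1; mR−mL=101500/116217 → turn +1·90°
n=2: pose=(8,-7,S); sL=100/233, sR=100/193; mL=-32950/44969, mR=-2000/44969; mL+mR=-150/193 → advance -1; mR−mL=30950/44969 → turn +1·90°
n=3: pose=(8,-6,E); sL=40/89, sR=200/457; mL=-26940/40673, mR=240/40673; mL+mR=-300/457 → advance -1; mR−mL=27180/40673 → turn +1·90°
n=4: pose=(7,-6,N); sL=25/41, sR=50/101; mL=-6625/8282, mR=475/8282; mL+mR=-75/101 → advance -1; mR−mL=3550/4141 → turn +1·90°
n=5: pose=(7,-7,W); sL=200/349, sR=200/333; mL=-103100/116217, mR=-1600/116217; mL+mR=-100/111 → advance -1; mR−mL=101500/116217 → turn +1·90°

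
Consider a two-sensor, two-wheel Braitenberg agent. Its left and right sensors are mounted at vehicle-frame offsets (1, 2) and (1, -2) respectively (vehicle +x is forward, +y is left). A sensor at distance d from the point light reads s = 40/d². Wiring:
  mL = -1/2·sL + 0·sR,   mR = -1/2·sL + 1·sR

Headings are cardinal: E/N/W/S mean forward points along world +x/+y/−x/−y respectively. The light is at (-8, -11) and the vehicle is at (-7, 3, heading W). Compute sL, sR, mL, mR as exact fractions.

left sensor world pos  = (-8, 1); dL² = 144
right sensor world pos = (-8, 5); dR² = 256
sL = 40/144 = 5/18
sR = 40/256 = 5/32
mL = -1/2·sL + 0·sR = -5/36
mR = -1/2·sL + 1·sR = 5/288

5/18 5/32 -5/36 5/288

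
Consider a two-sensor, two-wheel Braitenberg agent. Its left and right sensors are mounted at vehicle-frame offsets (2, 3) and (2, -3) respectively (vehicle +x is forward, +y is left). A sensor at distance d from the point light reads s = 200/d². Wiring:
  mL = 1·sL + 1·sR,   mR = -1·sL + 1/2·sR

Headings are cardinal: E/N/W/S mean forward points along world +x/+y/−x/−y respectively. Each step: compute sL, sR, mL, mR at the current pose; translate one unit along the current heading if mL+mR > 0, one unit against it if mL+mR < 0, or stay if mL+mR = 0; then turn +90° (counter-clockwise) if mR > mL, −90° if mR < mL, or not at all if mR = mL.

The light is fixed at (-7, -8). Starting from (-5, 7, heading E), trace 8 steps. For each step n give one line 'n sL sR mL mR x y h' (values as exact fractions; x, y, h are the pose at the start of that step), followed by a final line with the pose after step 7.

n=0: pose=(-5,7,E); sL=10/17, sR=5/4; mL=125/68, mR=5/136; mL+mR=15/8 → advance +1; mR−mL=-245/136 → turn -1·90°
n=1: pose=(-4,7,S); sL=40/41, sR=200/169; mL=14960/6929, mR=-2660/6929; mL+mR=300/169 → advance +1; mR−mL=-17620/6929 → turn -1·90°
n=2: pose=(-4,6,W); sL=100/61, sR=20/29; mL=4120/1769, mR=-2290/1769; mL+mR=30/29 → advance +1; mR−mL=-6410/1769 → turn -1·90°
n=3: pose=(-5,6,N); sL=200/257, sR=200/281; mL=107600/72217, mR=-30500/72217; mL+mR=300/281 → advance +1; mR−mL=-138100/72217 → turn -1·90°
n=4: pose=(-5,7,E); sL=10/17, sR=5/4; mL=125/68, mR=5/136; mL+mR=15/8 → advance +1; mR−mL=-245/136 → turn -1·90°
n=5: pose=(-4,7,S); sL=40/41, sR=200/169; mL=14960/6929, mR=-2660/6929; mL+mR=300/169 → advance +1; mR−mL=-17620/6929 → turn -1·90°
n=6: pose=(-4,6,W); sL=100/61, sR=20/29; mL=4120/1769, mR=-2290/1769; mL+mR=30/29 → advance +1; mR−mL=-6410/1769 → turn -1·90°
n=7: pose=(-5,6,N); sL=200/257, sR=200/281; mL=107600/72217, mR=-30500/72217; mL+mR=300/281 → advance +1; mR−mL=-138100/72217 → turn -1·90°

0 10/17 5/4 125/68 5/136 -5 7 E
1 40/41 200/169 14960/6929 -2660/6929 -4 7 S
2 100/61 20/29 4120/1769 -2290/1769 -4 6 W
3 200/257 200/281 107600/72217 -30500/72217 -5 6 N
4 10/17 5/4 125/68 5/136 -5 7 E
5 40/41 200/169 14960/6929 -2660/6929 -4 7 S
6 100/61 20/29 4120/1769 -2290/1769 -4 6 W
7 200/257 200/281 107600/72217 -30500/72217 -5 6 N
final -5 7 E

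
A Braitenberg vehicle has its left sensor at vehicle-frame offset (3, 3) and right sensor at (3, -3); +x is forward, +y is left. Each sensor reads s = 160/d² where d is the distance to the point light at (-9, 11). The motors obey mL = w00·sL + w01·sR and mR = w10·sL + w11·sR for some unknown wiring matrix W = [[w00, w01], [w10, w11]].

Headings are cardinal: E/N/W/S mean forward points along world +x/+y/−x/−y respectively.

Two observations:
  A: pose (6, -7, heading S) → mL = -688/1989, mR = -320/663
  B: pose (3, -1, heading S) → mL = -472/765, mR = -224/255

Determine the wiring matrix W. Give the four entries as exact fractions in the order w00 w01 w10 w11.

-1 -1/2 -1 -1

obs A: pose=(6,-7,S) → sL=32/153, sR=32/117, mL=-688/1989, mR=-320/663
obs B: pose=(3,-1,S) → sL=16/45, sR=80/153, mL=-472/765, mR=-224/255
sensor matrix S = [[32/153, 32/117], [16/45, 80/153]]; det S = 2048/169065
solve [mL_A; mL_B] = S·[w00; w01] and [mR_A; mR_B] = S·[w10; w11]:
  w00 = -1, w01 = -1/2, w10 = -1, w11 = -1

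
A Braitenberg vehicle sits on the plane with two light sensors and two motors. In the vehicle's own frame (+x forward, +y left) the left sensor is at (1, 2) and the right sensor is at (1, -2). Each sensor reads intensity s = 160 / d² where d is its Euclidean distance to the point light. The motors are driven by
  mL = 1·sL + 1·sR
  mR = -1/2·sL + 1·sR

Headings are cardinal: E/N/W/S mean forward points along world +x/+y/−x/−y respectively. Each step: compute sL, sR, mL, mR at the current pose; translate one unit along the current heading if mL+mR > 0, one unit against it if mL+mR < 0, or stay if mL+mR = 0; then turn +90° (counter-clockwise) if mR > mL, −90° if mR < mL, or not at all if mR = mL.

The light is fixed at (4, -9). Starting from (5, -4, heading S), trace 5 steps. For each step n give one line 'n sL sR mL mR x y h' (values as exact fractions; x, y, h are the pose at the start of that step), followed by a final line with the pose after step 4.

0 32/5 160/17 1344/85 528/85 5 -4 S
1 40 40/9 400/9 -140/9 5 -5 W
2 160/29 160/29 320/29 80/29 4 -5 N
3 16/5 16 96/5 72/5 4 -4 E
4 32/5 160/17 1344/85 528/85 5 -4 S
final 5 -5 W

n=0: pose=(5,-4,S); sL=32/5, sR=160/17; mL=1344/85, mR=528/85; mL+mR=1872/85 → advance +1; mR−mL=-48/5 → turn -1·90°
n=1: pose=(5,-5,W); sL=40, sR=40/9; mL=400/9, mR=-140/9; mL+mR=260/9 → advance +1; mR−mL=-60 → turn -1·90°
n=2: pose=(4,-5,N); sL=160/29, sR=160/29; mL=320/29, mR=80/29; mL+mR=400/29 → advance +1; mR−mL=-240/29 → turn -1·90°
n=3: pose=(4,-4,E); sL=16/5, sR=16; mL=96/5, mR=72/5; mL+mR=168/5 → advance +1; mR−mL=-24/5 → turn -1·90°
n=4: pose=(5,-4,S); sL=32/5, sR=160/17; mL=1344/85, mR=528/85; mL+mR=1872/85 → advance +1; mR−mL=-48/5 → turn -1·90°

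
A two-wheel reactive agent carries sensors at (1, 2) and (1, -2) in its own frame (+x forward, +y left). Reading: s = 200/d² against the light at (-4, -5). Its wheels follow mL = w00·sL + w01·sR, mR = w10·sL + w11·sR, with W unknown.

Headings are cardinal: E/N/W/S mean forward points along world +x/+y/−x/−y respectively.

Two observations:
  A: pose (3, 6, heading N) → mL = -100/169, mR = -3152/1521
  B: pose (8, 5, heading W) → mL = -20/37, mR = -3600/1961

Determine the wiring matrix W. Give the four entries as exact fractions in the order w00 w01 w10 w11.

obs A: pose=(3,6,N) → sL=200/169, sR=8/9, mL=-100/169, mR=-3152/1521
obs B: pose=(8,5,W) → sL=40/37, sR=40/53, mL=-20/37, mR=-3600/1961
sensor matrix S = [[200/169, 8/9], [40/37, 40/53]]; det S = -202240/2982681
solve [mL_A; mL_B] = S·[w00; w01] and [mR_A; mR_B] = S·[w10; w11]:
  w00 = -1/2, w01 = 0, w10 = -1, w11 = -1

-1/2 0 -1 -1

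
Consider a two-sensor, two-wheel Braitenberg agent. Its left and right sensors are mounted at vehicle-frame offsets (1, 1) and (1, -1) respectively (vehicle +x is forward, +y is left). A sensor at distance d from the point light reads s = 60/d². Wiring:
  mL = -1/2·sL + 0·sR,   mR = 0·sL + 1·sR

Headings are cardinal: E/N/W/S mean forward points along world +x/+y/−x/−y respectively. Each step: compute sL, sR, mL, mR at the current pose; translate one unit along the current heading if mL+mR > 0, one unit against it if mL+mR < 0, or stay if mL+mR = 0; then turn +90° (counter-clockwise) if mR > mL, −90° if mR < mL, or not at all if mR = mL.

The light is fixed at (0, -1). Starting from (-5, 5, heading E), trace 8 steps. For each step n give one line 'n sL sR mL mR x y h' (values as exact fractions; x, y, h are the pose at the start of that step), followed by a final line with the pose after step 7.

n=0: pose=(-5,5,E); sL=12/13, sR=60/41; mL=-6/13, mR=60/41; mL+mR=534/533 → advance +1; mR−mL=1026/533 → turn +1·90°
n=1: pose=(-4,5,N); sL=30/37, sR=30/29; mL=-15/37, mR=30/29; mL+mR=675/1073 → advance +1; mR−mL=1545/1073 → turn +1·90°
n=2: pose=(-4,6,W); sL=60/61, sR=60/89; mL=-30/61, mR=60/89; mL+mR=990/5429 → advance +1; mR−mL=6330/5429 → turn +1·90°
n=3: pose=(-5,6,S); sL=15/13, sR=5/6; mL=-15/26, mR=5/6; mL+mR=10/39 → advance +1; mR−mL=55/39 → turn +1·90°
n=4: pose=(-5,5,E); sL=12/13, sR=60/41; mL=-6/13, mR=60/41; mL+mR=534/533 → advance +1; mR−mL=1026/533 → turn +1·90°
n=5: pose=(-4,5,N); sL=30/37, sR=30/29; mL=-15/37, mR=30/29; mL+mR=675/1073 → advance +1; mR−mL=1545/1073 → turn +1·90°
n=6: pose=(-4,6,W); sL=60/61, sR=60/89; mL=-30/61, mR=60/89; mL+mR=990/5429 → advance +1; mR−mL=6330/5429 → turn +1·90°
n=7: pose=(-5,6,S); sL=15/13, sR=5/6; mL=-15/26, mR=5/6; mL+mR=10/39 → advance +1; mR−mL=55/39 → turn +1·90°

0 12/13 60/41 -6/13 60/41 -5 5 E
1 30/37 30/29 -15/37 30/29 -4 5 N
2 60/61 60/89 -30/61 60/89 -4 6 W
3 15/13 5/6 -15/26 5/6 -5 6 S
4 12/13 60/41 -6/13 60/41 -5 5 E
5 30/37 30/29 -15/37 30/29 -4 5 N
6 60/61 60/89 -30/61 60/89 -4 6 W
7 15/13 5/6 -15/26 5/6 -5 6 S
final -5 5 E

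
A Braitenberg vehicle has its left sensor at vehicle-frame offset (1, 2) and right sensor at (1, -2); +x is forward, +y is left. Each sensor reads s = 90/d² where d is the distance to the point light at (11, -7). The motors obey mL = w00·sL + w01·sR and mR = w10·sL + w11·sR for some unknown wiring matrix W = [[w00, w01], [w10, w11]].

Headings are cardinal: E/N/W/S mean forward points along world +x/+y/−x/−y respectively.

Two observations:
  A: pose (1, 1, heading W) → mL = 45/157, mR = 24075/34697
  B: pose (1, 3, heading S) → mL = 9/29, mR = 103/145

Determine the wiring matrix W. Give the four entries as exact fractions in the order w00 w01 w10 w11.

1/2 0 1/2 1

obs A: pose=(1,1,W) → sL=90/157, sR=90/221, mL=45/157, mR=24075/34697
obs B: pose=(1,3,S) → sL=18/29, sR=2/5, mL=9/29, mR=103/145
sensor matrix S = [[90/157, 90/221], [18/29, 2/5]]; det S = -23616/1006213
solve [mL_A; mL_B] = S·[w00; w01] and [mR_A; mR_B] = S·[w10; w11]:
  w00 = 1/2, w01 = 0, w10 = 1/2, w11 = 1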